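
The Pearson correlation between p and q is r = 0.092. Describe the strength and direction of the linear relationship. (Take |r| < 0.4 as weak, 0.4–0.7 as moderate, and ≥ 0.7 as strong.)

r = 0.092 > 0 so the relationship is positive.
|r| = 0.092, which falls in the weak range.

weak positive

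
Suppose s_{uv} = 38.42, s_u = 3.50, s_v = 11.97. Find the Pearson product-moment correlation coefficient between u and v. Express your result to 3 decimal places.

r = Cov(u,v) / (s_u · s_v) = 38.42 / (3.50 × 11.97)
  = 38.42 / 41.8950 ≈ 0.917

0.917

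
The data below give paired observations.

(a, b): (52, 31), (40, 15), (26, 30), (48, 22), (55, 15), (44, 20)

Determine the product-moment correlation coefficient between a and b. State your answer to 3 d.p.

-0.332

n = 6, Σa = 265, Σb = 133, Σa² = 12245, Σb² = 3195, Σab = 5753
nΣab − ΣaΣb = 34518 − 35245 = -727
nΣa² − (Σa)² = 73470 − 70225 = 3245; nΣb² − (Σb)² = 19170 − 17689 = 1481
r = -727 / √(3245 × 1481) = -727 / 2192.2238 ≈ -0.332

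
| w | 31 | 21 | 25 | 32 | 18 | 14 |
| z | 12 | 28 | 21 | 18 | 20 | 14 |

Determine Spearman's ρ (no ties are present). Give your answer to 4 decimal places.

Rank w: 5, 3, 4, 6, 2, 1
Rank z: 1, 6, 5, 3, 4, 2
d = rank(w) − rank(z): 4, -3, -1, 3, -2, -1; Σd² = 40
ρ = 1 − 6Σd² / [n(n²−1)] = 1 − 6×40 / (6×35) = 1 − 240/210 ≈ -0.1429

-0.1429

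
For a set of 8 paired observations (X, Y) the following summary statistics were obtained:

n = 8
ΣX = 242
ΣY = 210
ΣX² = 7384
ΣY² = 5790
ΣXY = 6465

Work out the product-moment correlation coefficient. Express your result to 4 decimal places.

r = (nΣXY − ΣXΣY) / √[(nΣX² − (ΣX)²)(nΣY² − (ΣY)²)]
Numerator: 8×6465 − 242×210 = 900
Denominator: √[(59072 − 58564)(46320 − 44100)] = √[508 × 2220] = 1061.9605
r = 900 / 1061.9605 ≈ 0.8475

0.8475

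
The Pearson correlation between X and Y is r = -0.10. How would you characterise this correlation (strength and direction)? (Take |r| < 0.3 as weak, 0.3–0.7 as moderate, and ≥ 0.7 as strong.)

r = -0.10 < 0 so the relationship is negative.
|r| = 0.10, which falls in the weak range.

weak negative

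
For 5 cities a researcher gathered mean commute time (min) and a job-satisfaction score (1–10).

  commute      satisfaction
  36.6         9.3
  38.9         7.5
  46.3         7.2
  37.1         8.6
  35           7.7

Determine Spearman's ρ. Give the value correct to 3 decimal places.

-0.700

Rank commute: 2, 4, 5, 3, 1
Rank satisfaction: 5, 2, 1, 4, 3
d = rank(commute) − rank(satisfaction): -3, 2, 4, -1, -2; Σd² = 34
ρ = 1 − 6Σd² / [n(n²−1)] = 1 − 6×34 / (5×24) = 1 − 204/120 ≈ -0.700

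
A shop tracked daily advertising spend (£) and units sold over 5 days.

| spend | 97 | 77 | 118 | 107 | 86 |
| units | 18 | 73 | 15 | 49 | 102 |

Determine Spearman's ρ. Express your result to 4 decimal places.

-0.8000

Rank spend: 3, 1, 5, 4, 2
Rank units: 2, 4, 1, 3, 5
d = rank(spend) − rank(units): 1, -3, 4, 1, -3; Σd² = 36
ρ = 1 − 6Σd² / [n(n²−1)] = 1 − 6×36 / (5×24) = 1 − 216/120 ≈ -0.8000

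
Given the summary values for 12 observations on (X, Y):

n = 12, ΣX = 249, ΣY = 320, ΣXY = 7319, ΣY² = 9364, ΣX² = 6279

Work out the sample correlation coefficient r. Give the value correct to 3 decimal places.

0.706

r = (nΣXY − ΣXΣY) / √[(nΣX² − (ΣX)²)(nΣY² − (ΣY)²)]
Numerator: 12×7319 − 249×320 = 8148
Denominator: √[(75348 − 62001)(112368 − 102400)] = √[13347 × 9968] = 11534.4222
r = 8148 / 11534.4222 ≈ 0.706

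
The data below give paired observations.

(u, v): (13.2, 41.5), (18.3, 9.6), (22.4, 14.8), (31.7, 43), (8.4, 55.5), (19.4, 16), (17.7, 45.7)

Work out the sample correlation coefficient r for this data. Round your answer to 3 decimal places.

-0.288

n = 7, Σu = 131.1, Σv = 226.1, Σu² = 2775.99, Σv² = 9307.19, Σuv = 4003.59
nΣuv − ΣuΣv = 28025.13 − 29641.71 = -1616.58
nΣu² − (Σu)² = 19431.93 − 17187.21 = 2244.72; nΣv² − (Σv)² = 65150.33 − 51121.21 = 14029.12
r = -1616.58 / √(2244.72 × 14029.12) = -1616.58 / 5611.7240 ≈ -0.288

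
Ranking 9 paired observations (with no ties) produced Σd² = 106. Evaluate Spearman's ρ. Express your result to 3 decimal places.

0.117

ρ = 1 − 6Σd² / [n(n²−1)] = 1 − 6×106 / (9×80)
  = 1 − 636/720 = 1 − 0.8833 ≈ 0.117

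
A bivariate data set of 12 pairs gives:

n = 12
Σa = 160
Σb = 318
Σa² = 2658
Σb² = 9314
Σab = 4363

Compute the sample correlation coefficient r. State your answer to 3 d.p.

r = (nΣab − ΣaΣb) / √[(nΣa² − (Σa)²)(nΣb² − (Σb)²)]
Numerator: 12×4363 − 160×318 = 1476
Denominator: √[(31896 − 25600)(111768 − 101124)] = √[6296 × 10644] = 8186.2460
r = 1476 / 8186.2460 ≈ 0.180

0.180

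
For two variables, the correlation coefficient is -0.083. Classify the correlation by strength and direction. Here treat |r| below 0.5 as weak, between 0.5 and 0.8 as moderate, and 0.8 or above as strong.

r = -0.083 < 0 so the relationship is negative.
|r| = 0.083, which falls in the weak range.

weak negative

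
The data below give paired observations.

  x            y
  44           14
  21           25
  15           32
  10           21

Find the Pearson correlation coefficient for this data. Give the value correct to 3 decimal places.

-0.704

n = 4, Σx = 90, Σy = 92, Σx² = 2702, Σy² = 2286, Σxy = 1831
nΣxy − ΣxΣy = 7324 − 8280 = -956
nΣx² − (Σx)² = 10808 − 8100 = 2708; nΣy² − (Σy)² = 9144 − 8464 = 680
r = -956 / √(2708 × 680) = -956 / 1356.9967 ≈ -0.704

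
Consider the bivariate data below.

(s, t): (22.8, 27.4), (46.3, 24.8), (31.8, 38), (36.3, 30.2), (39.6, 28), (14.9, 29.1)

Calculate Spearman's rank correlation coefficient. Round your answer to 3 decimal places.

Rank s: 2, 6, 3, 4, 5, 1
Rank t: 2, 1, 6, 5, 3, 4
d = rank(s) − rank(t): 0, 5, -3, -1, 2, -3; Σd² = 48
ρ = 1 − 6Σd² / [n(n²−1)] = 1 − 6×48 / (6×35) = 1 − 288/210 ≈ -0.371

-0.371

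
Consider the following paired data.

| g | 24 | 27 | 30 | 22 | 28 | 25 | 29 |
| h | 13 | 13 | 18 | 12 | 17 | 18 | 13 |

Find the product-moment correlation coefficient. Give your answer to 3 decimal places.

0.464

n = 7, Σg = 185, Σh = 104, Σg² = 4939, Σh² = 1588, Σgh = 2770
nΣgh − ΣgΣh = 19390 − 19240 = 150
nΣg² − (Σg)² = 34573 − 34225 = 348; nΣh² − (Σh)² = 11116 − 10816 = 300
r = 150 / √(348 × 300) = 150 / 323.1099 ≈ 0.464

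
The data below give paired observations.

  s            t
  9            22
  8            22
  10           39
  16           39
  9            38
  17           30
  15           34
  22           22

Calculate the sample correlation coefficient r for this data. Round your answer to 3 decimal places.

n = 8, Σs = 106, Σt = 246, Σs² = 1580, Σt² = 7994, Σst = 3234
nΣst − ΣsΣt = 25872 − 26076 = -204
nΣs² − (Σs)² = 12640 − 11236 = 1404; nΣt² − (Σt)² = 63952 − 60516 = 3436
r = -204 / √(1404 × 3436) = -204 / 2196.3934 ≈ -0.093

-0.093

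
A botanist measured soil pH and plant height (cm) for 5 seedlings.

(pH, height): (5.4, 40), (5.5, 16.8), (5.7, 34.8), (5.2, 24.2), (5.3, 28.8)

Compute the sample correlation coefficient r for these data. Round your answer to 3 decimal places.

0.217

n = 5, Σx = 27.1, Σy = 144.6, Σx² = 147.03, Σy² = 4508.36, Σxy = 785.24
nΣxy − ΣxΣy = 3926.2 − 3918.66 = 7.54
nΣx² − (Σx)² = 735.15 − 734.41 = 0.74; nΣy² − (Σy)² = 22541.8 − 20909.16 = 1632.64
r = 7.54 / √(0.74 × 1632.64) = 7.54 / 34.7585 ≈ 0.217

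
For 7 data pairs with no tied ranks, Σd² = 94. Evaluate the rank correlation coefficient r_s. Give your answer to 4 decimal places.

-0.6786

ρ = 1 − 6Σd² / [n(n²−1)] = 1 − 6×94 / (7×48)
  = 1 − 564/336 = 1 − 1.67857 ≈ -0.6786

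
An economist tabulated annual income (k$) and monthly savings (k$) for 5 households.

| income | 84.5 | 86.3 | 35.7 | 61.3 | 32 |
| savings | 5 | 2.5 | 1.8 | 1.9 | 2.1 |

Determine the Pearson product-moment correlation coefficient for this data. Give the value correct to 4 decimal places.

n = 5, Σx = 299.8, Σy = 13.3, Σx² = 20644.12, Σy² = 42.51, Σxy = 886.18
nΣxy − ΣxΣy = 4430.9 − 3987.34 = 443.56
nΣx² − (Σx)² = 103220.6 − 89880.04 = 13340.56; nΣy² − (Σy)² = 212.55 − 176.89 = 35.66
r = 443.56 / √(13340.56 × 35.66) = 443.56 / 689.7278 ≈ 0.6431

0.6431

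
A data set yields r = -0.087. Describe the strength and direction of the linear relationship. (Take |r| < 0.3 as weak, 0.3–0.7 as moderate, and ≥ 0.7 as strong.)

weak negative

r = -0.087 < 0 so the relationship is negative.
|r| = 0.087, which falls in the weak range.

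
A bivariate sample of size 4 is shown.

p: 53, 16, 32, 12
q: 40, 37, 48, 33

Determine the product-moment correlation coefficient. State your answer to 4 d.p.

n = 4, Σp = 113, Σq = 158, Σp² = 4233, Σq² = 6362, Σpq = 4644
nΣpq − ΣpΣq = 18576 − 17854 = 722
nΣp² − (Σp)² = 16932 − 12769 = 4163; nΣq² − (Σq)² = 25448 − 24964 = 484
r = 722 / √(4163 × 484) = 722 / 1419.4689 ≈ 0.5086

0.5086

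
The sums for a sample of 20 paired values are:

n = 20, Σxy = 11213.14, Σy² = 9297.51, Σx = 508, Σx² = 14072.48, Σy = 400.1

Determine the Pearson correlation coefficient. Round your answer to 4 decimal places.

0.8543

r = (nΣxy − ΣxΣy) / √[(nΣx² − (Σx)²)(nΣy² − (Σy)²)]
Numerator: 20×11213.14 − 508×400.1 = 21012
Denominator: √[(281449.6 − 258064)(185950.2 − 160080.01)] = √[23385.6 × 25870.19] = 24596.5428
r = 21012 / 24596.5428 ≈ 0.8543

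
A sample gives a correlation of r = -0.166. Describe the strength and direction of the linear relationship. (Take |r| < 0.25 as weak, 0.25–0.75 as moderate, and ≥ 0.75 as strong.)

weak negative

r = -0.166 < 0 so the relationship is negative.
|r| = 0.166, which falls in the weak range.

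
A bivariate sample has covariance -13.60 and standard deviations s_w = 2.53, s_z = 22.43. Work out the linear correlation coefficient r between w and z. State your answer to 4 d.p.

r = Cov(w,z) / (s_w · s_z) = -13.60 / (2.53 × 22.43)
  = -13.60 / 56.7479 ≈ -0.2397

-0.2397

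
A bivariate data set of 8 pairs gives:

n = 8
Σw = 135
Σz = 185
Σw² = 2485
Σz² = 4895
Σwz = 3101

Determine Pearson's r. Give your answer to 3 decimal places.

r = (nΣwz − ΣwΣz) / √[(nΣw² − (Σw)²)(nΣz² − (Σz)²)]
Numerator: 8×3101 − 135×185 = -167
Denominator: √[(19880 − 18225)(39160 − 34225)] = √[1655 × 4935] = 2857.8707
r = -167 / 2857.8707 ≈ -0.058

-0.058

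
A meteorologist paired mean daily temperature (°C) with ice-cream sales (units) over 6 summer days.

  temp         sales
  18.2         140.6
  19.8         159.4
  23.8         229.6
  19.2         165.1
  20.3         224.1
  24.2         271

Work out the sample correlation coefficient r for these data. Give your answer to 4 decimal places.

n = 6, Σx = 125.5, Σy = 1189.8, Σx² = 2656.09, Σy² = 248812.7, Σxy = 25456.87
nΣxy − ΣxΣy = 152741.22 − 149319.9 = 3421.32
nΣx² − (Σx)² = 15936.54 − 15750.25 = 186.29; nΣy² − (Σy)² = 1492876.2 − 1415624.04 = 77252.16
r = 3421.32 / √(186.29 × 77252.16) = 3421.32 / 3793.5873 ≈ 0.9019

0.9019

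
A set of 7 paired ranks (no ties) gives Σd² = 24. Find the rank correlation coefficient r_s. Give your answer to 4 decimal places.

ρ = 1 − 6Σd² / [n(n²−1)] = 1 − 6×24 / (7×48)
  = 1 − 144/336 = 1 − 0.42857 ≈ 0.5714

0.5714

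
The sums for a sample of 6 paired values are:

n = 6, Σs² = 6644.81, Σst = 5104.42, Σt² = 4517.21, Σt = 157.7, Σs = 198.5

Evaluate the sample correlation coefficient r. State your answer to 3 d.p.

r = (nΣst − ΣsΣt) / √[(nΣs² − (Σs)²)(nΣt² − (Σt)²)]
Numerator: 6×5104.42 − 198.5×157.7 = -676.93
Denominator: √[(39868.86 − 39402.25)(27103.26 − 24869.29)] = √[466.61 × 2233.97] = 1020.9764
r = -676.93 / 1020.9764 ≈ -0.663

-0.663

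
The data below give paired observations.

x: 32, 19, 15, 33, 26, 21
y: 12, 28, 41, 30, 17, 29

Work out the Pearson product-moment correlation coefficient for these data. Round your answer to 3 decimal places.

-0.664

n = 6, Σx = 146, Σy = 157, Σx² = 3816, Σy² = 4639, Σxy = 3572
nΣxy − ΣxΣy = 21432 − 22922 = -1490
nΣx² − (Σx)² = 22896 − 21316 = 1580; nΣy² − (Σy)² = 27834 − 24649 = 3185
r = -1490 / √(1580 × 3185) = -1490 / 2243.2789 ≈ -0.664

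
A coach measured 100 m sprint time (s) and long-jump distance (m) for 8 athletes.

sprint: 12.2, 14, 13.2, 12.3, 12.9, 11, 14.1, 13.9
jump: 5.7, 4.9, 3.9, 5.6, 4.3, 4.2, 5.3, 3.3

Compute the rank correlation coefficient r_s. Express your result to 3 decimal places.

Rank sprint: 2, 7, 5, 3, 4, 1, 8, 6
Rank jump: 8, 5, 2, 7, 4, 3, 6, 1
d = rank(sprint) − rank(jump): -6, 2, 3, -4, 0, -2, 2, 5; Σd² = 98
ρ = 1 − 6Σd² / [n(n²−1)] = 1 − 6×98 / (8×63) = 1 − 588/504 ≈ -0.167

-0.167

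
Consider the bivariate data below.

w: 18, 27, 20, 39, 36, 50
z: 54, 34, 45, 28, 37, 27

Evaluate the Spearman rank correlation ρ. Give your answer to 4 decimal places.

Rank w: 1, 3, 2, 5, 4, 6
Rank z: 6, 3, 5, 2, 4, 1
d = rank(w) − rank(z): -5, 0, -3, 3, 0, 5; Σd² = 68
ρ = 1 − 6Σd² / [n(n²−1)] = 1 − 6×68 / (6×35) = 1 − 408/210 ≈ -0.9429

-0.9429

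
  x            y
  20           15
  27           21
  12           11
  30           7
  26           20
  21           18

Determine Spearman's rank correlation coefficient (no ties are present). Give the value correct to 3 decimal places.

Rank x: 2, 5, 1, 6, 4, 3
Rank y: 3, 6, 2, 1, 5, 4
d = rank(x) − rank(y): -1, -1, -1, 5, -1, -1; Σd² = 30
ρ = 1 − 6Σd² / [n(n²−1)] = 1 − 6×30 / (6×35) = 1 − 180/210 ≈ 0.143

0.143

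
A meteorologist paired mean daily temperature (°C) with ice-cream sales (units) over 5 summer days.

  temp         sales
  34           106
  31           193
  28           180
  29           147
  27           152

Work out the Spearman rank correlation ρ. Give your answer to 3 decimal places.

-0.300

Rank temp: 5, 4, 2, 3, 1
Rank sales: 1, 5, 4, 2, 3
d = rank(temp) − rank(sales): 4, -1, -2, 1, -2; Σd² = 26
ρ = 1 − 6Σd² / [n(n²−1)] = 1 − 6×26 / (5×24) = 1 − 156/120 ≈ -0.300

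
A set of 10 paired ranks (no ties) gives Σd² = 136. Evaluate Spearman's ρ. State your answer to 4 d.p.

ρ = 1 − 6Σd² / [n(n²−1)] = 1 − 6×136 / (10×99)
  = 1 − 816/990 = 1 − 0.82424 ≈ 0.1758

0.1758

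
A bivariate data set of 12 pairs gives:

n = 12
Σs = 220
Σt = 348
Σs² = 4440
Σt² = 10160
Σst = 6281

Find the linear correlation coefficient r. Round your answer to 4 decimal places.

-0.5953

r = (nΣst − ΣsΣt) / √[(nΣs² − (Σs)²)(nΣt² − (Σt)²)]
Numerator: 12×6281 − 220×348 = -1188
Denominator: √[(53280 − 48400)(121920 − 121104)] = √[4880 × 816] = 1995.5150
r = -1188 / 1995.5150 ≈ -0.5953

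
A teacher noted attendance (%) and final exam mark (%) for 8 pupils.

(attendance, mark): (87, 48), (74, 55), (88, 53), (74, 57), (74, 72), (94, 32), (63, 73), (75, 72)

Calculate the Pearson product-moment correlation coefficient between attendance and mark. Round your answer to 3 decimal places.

n = 8, Σx = 629, Σy = 462, Σx² = 50171, Σy² = 28108, Σxy = 35463
nΣxy − ΣxΣy = 283704 − 290598 = -6894
nΣx² − (Σx)² = 401368 − 395641 = 5727; nΣy² − (Σy)² = 224864 − 213444 = 11420
r = -6894 / √(5727 × 11420) = -6894 / 8087.1713 ≈ -0.852

-0.852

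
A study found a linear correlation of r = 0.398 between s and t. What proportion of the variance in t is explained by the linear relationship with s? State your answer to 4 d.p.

r² = (0.398)² = 0.1584

0.1584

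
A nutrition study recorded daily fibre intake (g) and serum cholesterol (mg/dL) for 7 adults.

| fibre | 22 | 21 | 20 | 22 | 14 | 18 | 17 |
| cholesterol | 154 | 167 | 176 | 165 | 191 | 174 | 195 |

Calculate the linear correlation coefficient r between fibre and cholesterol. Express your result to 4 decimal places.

-0.8773

n = 7, Σx = 134, Σy = 1222, Σx² = 2618, Σy² = 214588, Σxy = 23166
nΣxy − ΣxΣy = 162162 − 163748 = -1586
nΣx² − (Σx)² = 18326 − 17956 = 370; nΣy² − (Σy)² = 1502116 − 1493284 = 8832
r = -1586 / √(370 × 8832) = -1586 / 1807.7168 ≈ -0.8773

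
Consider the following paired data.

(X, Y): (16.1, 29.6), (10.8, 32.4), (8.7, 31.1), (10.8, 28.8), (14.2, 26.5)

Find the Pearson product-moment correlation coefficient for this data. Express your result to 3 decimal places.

-0.531

n = 5, ΣX = 60.6, ΣY = 148.4, ΣX² = 769.82, ΣY² = 4424.82, ΣXY = 1784.39
nΣXY − ΣXΣY = 8921.95 − 8993.04 = -71.09
nΣX² − (ΣX)² = 3849.1 − 3672.36 = 176.74; nΣY² − (ΣY)² = 22124.1 − 22022.56 = 101.54
r = -71.09 / √(176.74 × 101.54) = -71.09 / 133.9634 ≈ -0.531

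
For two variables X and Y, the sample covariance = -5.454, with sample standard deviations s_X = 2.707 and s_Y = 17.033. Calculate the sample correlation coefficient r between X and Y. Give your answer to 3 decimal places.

-0.118

r = Cov(X,Y) / (s_X · s_Y) = -5.454 / (2.707 × 17.033)
  = -5.454 / 46.1083 ≈ -0.118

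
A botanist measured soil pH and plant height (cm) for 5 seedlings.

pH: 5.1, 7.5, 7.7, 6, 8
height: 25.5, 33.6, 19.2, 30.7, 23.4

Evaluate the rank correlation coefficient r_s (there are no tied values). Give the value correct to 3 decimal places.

-0.500

Rank pH: 1, 3, 4, 2, 5
Rank height: 3, 5, 1, 4, 2
d = rank(pH) − rank(height): -2, -2, 3, -2, 3; Σd² = 30
ρ = 1 − 6Σd² / [n(n²−1)] = 1 − 6×30 / (5×24) = 1 − 180/120 ≈ -0.500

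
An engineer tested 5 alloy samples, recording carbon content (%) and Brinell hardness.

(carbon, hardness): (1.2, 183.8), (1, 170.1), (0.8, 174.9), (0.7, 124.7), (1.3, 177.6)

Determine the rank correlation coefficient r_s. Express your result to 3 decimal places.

0.800

Rank carbon: 4, 3, 2, 1, 5
Rank hardness: 5, 2, 3, 1, 4
d = rank(carbon) − rank(hardness): -1, 1, -1, 0, 1; Σd² = 4
ρ = 1 − 6Σd² / [n(n²−1)] = 1 − 6×4 / (5×24) = 1 − 24/120 ≈ 0.800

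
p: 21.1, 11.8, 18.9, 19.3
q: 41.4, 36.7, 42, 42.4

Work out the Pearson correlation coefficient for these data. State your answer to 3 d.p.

n = 4, Σp = 71.1, Σq = 162.5, Σp² = 1314.15, Σq² = 6622.61, Σpq = 2918.72
nΣpq − ΣpΣq = 11674.88 − 11553.75 = 121.13
nΣp² − (Σp)² = 5256.6 − 5055.21 = 201.39; nΣq² − (Σq)² = 26490.44 − 26406.25 = 84.19
r = 121.13 / √(201.39 × 84.19) = 121.13 / 130.2115 ≈ 0.930

0.930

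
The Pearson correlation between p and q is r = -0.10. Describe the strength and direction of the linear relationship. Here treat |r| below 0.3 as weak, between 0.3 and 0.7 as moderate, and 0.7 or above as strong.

weak negative

r = -0.10 < 0 so the relationship is negative.
|r| = 0.10, which falls in the weak range.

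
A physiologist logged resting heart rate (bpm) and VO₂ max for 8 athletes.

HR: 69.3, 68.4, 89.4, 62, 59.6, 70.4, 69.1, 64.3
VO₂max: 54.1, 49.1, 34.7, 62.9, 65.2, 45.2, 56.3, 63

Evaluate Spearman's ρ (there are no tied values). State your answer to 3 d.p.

-0.905

Rank HR: 6, 4, 8, 2, 1, 7, 5, 3
Rank VO₂max: 4, 3, 1, 6, 8, 2, 5, 7
d = rank(HR) − rank(VO₂max): 2, 1, 7, -4, -7, 5, 0, -4; Σd² = 160
ρ = 1 − 6Σd² / [n(n²−1)] = 1 − 6×160 / (8×63) = 1 − 960/504 ≈ -0.905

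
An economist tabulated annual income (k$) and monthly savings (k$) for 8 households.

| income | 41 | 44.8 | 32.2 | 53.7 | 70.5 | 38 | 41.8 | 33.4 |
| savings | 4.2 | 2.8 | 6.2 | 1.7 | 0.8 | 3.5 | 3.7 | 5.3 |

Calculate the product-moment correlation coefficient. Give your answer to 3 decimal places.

-0.920

n = 8, Σx = 355.4, Σy = 28.2, Σx² = 16885.62, Σy² = 121.48, Σxy = 1109.65
nΣxy − ΣxΣy = 8877.2 − 10022.28 = -1145.08
nΣx² − (Σx)² = 135084.96 − 126309.16 = 8775.8; nΣy² − (Σy)² = 971.84 − 795.24 = 176.6
r = -1145.08 / √(8775.8 × 176.6) = -1145.08 / 1244.9122 ≈ -0.920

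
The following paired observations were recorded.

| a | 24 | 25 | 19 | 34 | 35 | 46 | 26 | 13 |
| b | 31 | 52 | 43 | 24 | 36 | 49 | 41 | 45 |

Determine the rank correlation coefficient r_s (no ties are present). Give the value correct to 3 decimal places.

-0.119

Rank a: 3, 4, 2, 6, 7, 8, 5, 1
Rank b: 2, 8, 5, 1, 3, 7, 4, 6
d = rank(a) − rank(b): 1, -4, -3, 5, 4, 1, 1, -5; Σd² = 94
ρ = 1 − 6Σd² / [n(n²−1)] = 1 − 6×94 / (8×63) = 1 − 564/504 ≈ -0.119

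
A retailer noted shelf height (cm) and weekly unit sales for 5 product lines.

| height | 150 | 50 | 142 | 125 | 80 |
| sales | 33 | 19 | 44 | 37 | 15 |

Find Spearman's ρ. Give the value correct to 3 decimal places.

Rank height: 5, 1, 4, 3, 2
Rank sales: 3, 2, 5, 4, 1
d = rank(height) − rank(sales): 2, -1, -1, -1, 1; Σd² = 8
ρ = 1 − 6Σd² / [n(n²−1)] = 1 − 6×8 / (5×24) = 1 − 48/120 ≈ 0.600

0.600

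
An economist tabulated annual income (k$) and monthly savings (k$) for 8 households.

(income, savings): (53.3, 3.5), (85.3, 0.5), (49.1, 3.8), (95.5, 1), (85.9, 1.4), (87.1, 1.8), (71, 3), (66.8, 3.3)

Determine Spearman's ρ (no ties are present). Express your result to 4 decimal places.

-0.8333

Rank income: 2, 5, 1, 8, 6, 7, 4, 3
Rank savings: 7, 1, 8, 2, 3, 4, 5, 6
d = rank(income) − rank(savings): -5, 4, -7, 6, 3, 3, -1, -3; Σd² = 154
ρ = 1 − 6Σd² / [n(n²−1)] = 1 − 6×154 / (8×63) = 1 − 924/504 ≈ -0.8333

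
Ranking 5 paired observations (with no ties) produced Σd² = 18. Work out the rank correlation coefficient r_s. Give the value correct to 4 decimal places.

0.1000

ρ = 1 − 6Σd² / [n(n²−1)] = 1 − 6×18 / (5×24)
  = 1 − 108/120 = 1 − 0.90000 ≈ 0.1000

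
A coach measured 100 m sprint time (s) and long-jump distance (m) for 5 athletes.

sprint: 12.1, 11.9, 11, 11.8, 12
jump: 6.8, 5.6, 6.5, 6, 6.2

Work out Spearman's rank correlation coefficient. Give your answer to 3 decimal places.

0.300

Rank sprint: 5, 3, 1, 2, 4
Rank jump: 5, 1, 4, 2, 3
d = rank(sprint) − rank(jump): 0, 2, -3, 0, 1; Σd² = 14
ρ = 1 − 6Σd² / [n(n²−1)] = 1 − 6×14 / (5×24) = 1 − 84/120 ≈ 0.300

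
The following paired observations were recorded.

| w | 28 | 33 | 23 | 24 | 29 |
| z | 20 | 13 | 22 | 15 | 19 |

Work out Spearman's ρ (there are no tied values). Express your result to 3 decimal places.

-0.700

Rank w: 3, 5, 1, 2, 4
Rank z: 4, 1, 5, 2, 3
d = rank(w) − rank(z): -1, 4, -4, 0, 1; Σd² = 34
ρ = 1 − 6Σd² / [n(n²−1)] = 1 − 6×34 / (5×24) = 1 − 204/120 ≈ -0.700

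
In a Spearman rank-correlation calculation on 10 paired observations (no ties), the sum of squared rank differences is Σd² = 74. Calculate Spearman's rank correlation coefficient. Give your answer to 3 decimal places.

0.552

ρ = 1 − 6Σd² / [n(n²−1)] = 1 − 6×74 / (10×99)
  = 1 − 444/990 = 1 − 0.4485 ≈ 0.552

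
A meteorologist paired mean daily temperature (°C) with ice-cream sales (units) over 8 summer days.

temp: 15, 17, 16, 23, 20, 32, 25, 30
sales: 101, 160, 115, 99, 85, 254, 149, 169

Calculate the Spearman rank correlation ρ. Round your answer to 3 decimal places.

Rank temp: 1, 3, 2, 5, 4, 8, 6, 7
Rank sales: 3, 6, 4, 2, 1, 8, 5, 7
d = rank(temp) − rank(sales): -2, -3, -2, 3, 3, 0, 1, 0; Σd² = 36
ρ = 1 − 6Σd² / [n(n²−1)] = 1 − 6×36 / (8×63) = 1 − 216/504 ≈ 0.571

0.571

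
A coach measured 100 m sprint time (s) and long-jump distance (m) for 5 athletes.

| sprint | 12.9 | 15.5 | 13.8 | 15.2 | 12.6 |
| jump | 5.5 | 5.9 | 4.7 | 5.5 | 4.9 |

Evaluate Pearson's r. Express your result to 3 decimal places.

0.622

n = 5, Σx = 70, Σy = 26.5, Σx² = 986.9, Σy² = 141.41, Σxy = 372.6
nΣxy − ΣxΣy = 1863 − 1855 = 8
nΣx² − (Σx)² = 4934.5 − 4900 = 34.5; nΣy² − (Σy)² = 707.05 − 702.25 = 4.8
r = 8 / √(34.5 × 4.8) = 8 / 12.8686 ≈ 0.622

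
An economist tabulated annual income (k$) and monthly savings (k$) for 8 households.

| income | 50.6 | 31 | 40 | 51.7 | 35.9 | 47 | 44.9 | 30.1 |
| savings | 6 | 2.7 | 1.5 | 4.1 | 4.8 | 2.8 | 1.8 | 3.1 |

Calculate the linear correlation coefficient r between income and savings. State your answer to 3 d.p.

0.307

n = 8, Σx = 331.2, Σy = 26.8, Σx² = 14214.08, Σy² = 106.08, Σxy = 1137.32
nΣxy − ΣxΣy = 9098.56 − 8876.16 = 222.4
nΣx² − (Σx)² = 113712.64 − 109693.44 = 4019.2; nΣy² − (Σy)² = 848.64 − 718.24 = 130.4
r = 222.4 / √(4019.2 × 130.4) = 222.4 / 723.9501 ≈ 0.307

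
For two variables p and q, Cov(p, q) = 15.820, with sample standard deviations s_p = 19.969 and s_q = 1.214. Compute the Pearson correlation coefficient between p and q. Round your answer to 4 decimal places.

0.6526

r = Cov(p,q) / (s_p · s_q) = 15.820 / (19.969 × 1.214)
  = 15.820 / 24.2424 ≈ 0.6526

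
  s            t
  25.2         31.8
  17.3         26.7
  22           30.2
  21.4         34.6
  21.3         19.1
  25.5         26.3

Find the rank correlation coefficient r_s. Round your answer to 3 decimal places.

Rank s: 5, 1, 4, 3, 2, 6
Rank t: 5, 3, 4, 6, 1, 2
d = rank(s) − rank(t): 0, -2, 0, -3, 1, 4; Σd² = 30
ρ = 1 − 6Σd² / [n(n²−1)] = 1 − 6×30 / (6×35) = 1 − 180/210 ≈ 0.143

0.143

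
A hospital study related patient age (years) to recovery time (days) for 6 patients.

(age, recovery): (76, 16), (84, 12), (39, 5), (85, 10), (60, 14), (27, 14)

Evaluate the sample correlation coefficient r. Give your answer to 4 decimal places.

0.2028

n = 6, Σx = 371, Σy = 71, Σx² = 25907, Σy² = 917, Σxy = 4487
nΣxy − ΣxΣy = 26922 − 26341 = 581
nΣx² − (Σx)² = 155442 − 137641 = 17801; nΣy² − (Σy)² = 5502 − 5041 = 461
r = 581 / √(17801 × 461) = 581 / 2864.6572 ≈ 0.2028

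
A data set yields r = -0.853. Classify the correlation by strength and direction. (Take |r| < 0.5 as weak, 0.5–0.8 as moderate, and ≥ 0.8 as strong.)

r = -0.853 < 0 so the relationship is negative.
|r| = 0.853, which falls in the strong range.

strong negative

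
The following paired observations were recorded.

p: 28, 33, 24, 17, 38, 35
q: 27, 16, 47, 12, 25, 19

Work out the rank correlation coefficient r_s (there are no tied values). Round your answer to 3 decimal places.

0.086

Rank p: 3, 4, 2, 1, 6, 5
Rank q: 5, 2, 6, 1, 4, 3
d = rank(p) − rank(q): -2, 2, -4, 0, 2, 2; Σd² = 32
ρ = 1 − 6Σd² / [n(n²−1)] = 1 − 6×32 / (6×35) = 1 − 192/210 ≈ 0.086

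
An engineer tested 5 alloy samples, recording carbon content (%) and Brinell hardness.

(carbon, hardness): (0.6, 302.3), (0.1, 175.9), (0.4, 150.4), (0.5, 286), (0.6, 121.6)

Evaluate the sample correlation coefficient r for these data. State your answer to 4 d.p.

n = 5, Σx = 2.2, Σy = 1036.2, Σx² = 1.14, Σy² = 241528.82, Σxy = 475.09
nΣxy − ΣxΣy = 2375.45 − 2279.64 = 95.81
nΣx² − (Σx)² = 5.7 − 4.84 = 0.86; nΣy² − (Σy)² = 1207644.1 − 1073710.44 = 133933.66
r = 95.81 / √(0.86 × 133933.66) = 95.81 / 339.3861 ≈ 0.2823

0.2823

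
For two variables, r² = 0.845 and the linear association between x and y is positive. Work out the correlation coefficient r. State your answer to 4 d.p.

0.9192

|r| = √0.845 = 0.9192
The association is positive, so r = 0.9192.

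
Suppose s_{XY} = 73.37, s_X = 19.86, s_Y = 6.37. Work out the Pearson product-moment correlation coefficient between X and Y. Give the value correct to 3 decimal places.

0.580

r = Cov(X,Y) / (s_X · s_Y) = 73.37 / (19.86 × 6.37)
  = 73.37 / 126.5082 ≈ 0.580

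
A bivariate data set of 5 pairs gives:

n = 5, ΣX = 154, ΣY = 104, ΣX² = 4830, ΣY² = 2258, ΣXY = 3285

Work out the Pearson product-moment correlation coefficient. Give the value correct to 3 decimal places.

r = (nΣXY − ΣXΣY) / √[(nΣX² − (ΣX)²)(nΣY² − (ΣY)²)]
Numerator: 5×3285 − 154×104 = 409
Denominator: √[(24150 − 23716)(11290 − 10816)] = √[434 × 474] = 453.5593
r = 409 / 453.5593 ≈ 0.902

0.902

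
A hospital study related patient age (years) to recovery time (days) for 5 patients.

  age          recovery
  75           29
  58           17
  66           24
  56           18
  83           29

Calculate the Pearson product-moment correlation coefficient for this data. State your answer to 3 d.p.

n = 5, Σx = 338, Σy = 117, Σx² = 23370, Σy² = 2871, Σxy = 8160
nΣxy − ΣxΣy = 40800 − 39546 = 1254
nΣx² − (Σx)² = 116850 − 114244 = 2606; nΣy² − (Σy)² = 14355 − 13689 = 666
r = 1254 / √(2606 × 666) = 1254 / 1317.4202 ≈ 0.952

0.952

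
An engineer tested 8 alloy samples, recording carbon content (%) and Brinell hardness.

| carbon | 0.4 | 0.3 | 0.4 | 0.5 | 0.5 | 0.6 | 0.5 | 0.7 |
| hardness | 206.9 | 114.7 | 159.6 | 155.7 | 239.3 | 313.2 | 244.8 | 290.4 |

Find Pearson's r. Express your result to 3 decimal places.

n = 8, Σx = 3.9, Σy = 1724.6, Σx² = 2.01, Σy² = 405296.28, Σxy = 892.11
nΣxy − ΣxΣy = 7136.88 − 6725.94 = 410.94
nΣx² − (Σx)² = 16.08 − 15.21 = 0.87; nΣy² − (Σy)² = 3242370.24 − 2974245.16 = 268125.08
r = 410.94 / √(0.87 × 268125.08) = 410.94 / 482.9791 ≈ 0.851

0.851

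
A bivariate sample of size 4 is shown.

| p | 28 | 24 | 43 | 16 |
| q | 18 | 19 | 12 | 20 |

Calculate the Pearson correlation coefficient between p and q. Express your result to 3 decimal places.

n = 4, Σp = 111, Σq = 69, Σp² = 3465, Σq² = 1229, Σpq = 1796
nΣpq − ΣpΣq = 7184 − 7659 = -475
nΣp² − (Σp)² = 13860 − 12321 = 1539; nΣq² − (Σq)² = 4916 − 4761 = 155
r = -475 / √(1539 × 155) = -475 / 488.4107 ≈ -0.973

-0.973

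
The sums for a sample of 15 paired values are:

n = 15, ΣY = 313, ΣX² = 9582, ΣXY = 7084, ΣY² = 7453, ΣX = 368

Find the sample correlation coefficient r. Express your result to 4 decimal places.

r = (nΣXY − ΣXΣY) / √[(nΣX² − (ΣX)²)(nΣY² − (ΣY)²)]
Numerator: 15×7084 − 368×313 = -8924
Denominator: √[(143730 − 135424)(111795 − 97969)] = √[8306 × 13826] = 10716.2846
r = -8924 / 10716.2846 ≈ -0.8328

-0.8328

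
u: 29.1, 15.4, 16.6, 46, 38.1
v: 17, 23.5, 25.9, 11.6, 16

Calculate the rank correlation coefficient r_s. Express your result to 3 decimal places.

-0.900

Rank u: 3, 1, 2, 5, 4
Rank v: 3, 4, 5, 1, 2
d = rank(u) − rank(v): 0, -3, -3, 4, 2; Σd² = 38
ρ = 1 − 6Σd² / [n(n²−1)] = 1 − 6×38 / (5×24) = 1 − 228/120 ≈ -0.900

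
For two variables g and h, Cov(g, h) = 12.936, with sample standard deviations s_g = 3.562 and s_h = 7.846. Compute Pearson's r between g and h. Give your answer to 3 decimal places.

r = Cov(g,h) / (s_g · s_h) = 12.936 / (3.562 × 7.846)
  = 12.936 / 27.9475 ≈ 0.463

0.463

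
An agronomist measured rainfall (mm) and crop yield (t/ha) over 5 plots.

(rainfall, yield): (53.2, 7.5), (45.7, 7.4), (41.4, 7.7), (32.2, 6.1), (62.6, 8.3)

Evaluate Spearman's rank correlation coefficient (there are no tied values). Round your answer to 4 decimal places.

0.7000

Rank rainfall: 4, 3, 2, 1, 5
Rank yield: 3, 2, 4, 1, 5
d = rank(rainfall) − rank(yield): 1, 1, -2, 0, 0; Σd² = 6
ρ = 1 − 6Σd² / [n(n²−1)] = 1 − 6×6 / (5×24) = 1 − 36/120 ≈ 0.7000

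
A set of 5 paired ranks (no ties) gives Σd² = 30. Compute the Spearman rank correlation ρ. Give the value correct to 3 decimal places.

ρ = 1 − 6Σd² / [n(n²−1)] = 1 − 6×30 / (5×24)
  = 1 − 180/120 = 1 − 1.5000 ≈ -0.500

-0.500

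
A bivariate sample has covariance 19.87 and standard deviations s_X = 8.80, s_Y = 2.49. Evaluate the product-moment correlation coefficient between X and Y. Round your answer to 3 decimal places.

0.907

r = Cov(X,Y) / (s_X · s_Y) = 19.87 / (8.80 × 2.49)
  = 19.87 / 21.9120 ≈ 0.907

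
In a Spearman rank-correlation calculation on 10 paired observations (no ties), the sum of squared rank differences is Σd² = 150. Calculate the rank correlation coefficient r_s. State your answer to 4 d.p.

ρ = 1 − 6Σd² / [n(n²−1)] = 1 − 6×150 / (10×99)
  = 1 − 900/990 = 1 − 0.90909 ≈ 0.0909

0.0909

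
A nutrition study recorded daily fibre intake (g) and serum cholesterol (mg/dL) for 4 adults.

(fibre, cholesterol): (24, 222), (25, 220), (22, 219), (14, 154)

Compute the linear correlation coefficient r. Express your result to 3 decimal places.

0.972

n = 4, Σx = 85, Σy = 815, Σx² = 1881, Σy² = 169361, Σxy = 17802
nΣxy − ΣxΣy = 71208 − 69275 = 1933
nΣx² − (Σx)² = 7524 − 7225 = 299; nΣy² − (Σy)² = 677444 − 664225 = 13219
r = 1933 / √(299 × 13219) = 1933 / 1988.0848 ≈ 0.972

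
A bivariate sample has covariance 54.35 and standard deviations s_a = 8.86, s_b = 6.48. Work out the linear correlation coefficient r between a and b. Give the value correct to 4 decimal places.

0.9467

r = Cov(a,b) / (s_a · s_b) = 54.35 / (8.86 × 6.48)
  = 54.35 / 57.4128 ≈ 0.9467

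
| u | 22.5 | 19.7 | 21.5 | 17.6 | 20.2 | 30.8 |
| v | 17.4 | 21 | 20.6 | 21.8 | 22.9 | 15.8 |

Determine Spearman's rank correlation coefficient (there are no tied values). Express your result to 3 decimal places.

Rank u: 5, 2, 4, 1, 3, 6
Rank v: 2, 4, 3, 5, 6, 1
d = rank(u) − rank(v): 3, -2, 1, -4, -3, 5; Σd² = 64
ρ = 1 − 6Σd² / [n(n²−1)] = 1 − 6×64 / (6×35) = 1 − 384/210 ≈ -0.829

-0.829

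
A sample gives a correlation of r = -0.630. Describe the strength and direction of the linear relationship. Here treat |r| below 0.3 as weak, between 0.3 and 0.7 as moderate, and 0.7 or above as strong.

moderate negative

r = -0.630 < 0 so the relationship is negative.
|r| = 0.630, which falls in the moderate range.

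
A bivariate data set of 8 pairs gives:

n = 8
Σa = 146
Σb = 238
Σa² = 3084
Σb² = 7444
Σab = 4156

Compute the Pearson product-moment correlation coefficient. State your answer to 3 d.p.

-0.480

r = (nΣab − ΣaΣb) / √[(nΣa² − (Σa)²)(nΣb² − (Σb)²)]
Numerator: 8×4156 − 146×238 = -1500
Denominator: √[(24672 − 21316)(59552 − 56644)] = √[3356 × 2908] = 3123.9795
r = -1500 / 3123.9795 ≈ -0.480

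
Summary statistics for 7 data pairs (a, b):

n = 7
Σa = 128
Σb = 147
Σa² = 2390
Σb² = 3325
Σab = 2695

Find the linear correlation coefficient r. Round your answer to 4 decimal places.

r = (nΣab − ΣaΣb) / √[(nΣa² − (Σa)²)(nΣb² − (Σb)²)]
Numerator: 7×2695 − 128×147 = 49
Denominator: √[(16730 − 16384)(23275 − 21609)] = √[346 × 1666] = 759.2338
r = 49 / 759.2338 ≈ 0.0645

0.0645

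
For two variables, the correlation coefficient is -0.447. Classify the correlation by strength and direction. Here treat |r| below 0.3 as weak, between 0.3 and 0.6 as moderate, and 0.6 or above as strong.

moderate negative

r = -0.447 < 0 so the relationship is negative.
|r| = 0.447, which falls in the moderate range.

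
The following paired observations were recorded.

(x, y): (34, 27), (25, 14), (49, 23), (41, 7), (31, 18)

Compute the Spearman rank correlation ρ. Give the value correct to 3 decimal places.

0.200

Rank x: 3, 1, 5, 4, 2
Rank y: 5, 2, 4, 1, 3
d = rank(x) − rank(y): -2, -1, 1, 3, -1; Σd² = 16
ρ = 1 − 6Σd² / [n(n²−1)] = 1 − 6×16 / (5×24) = 1 − 96/120 ≈ 0.200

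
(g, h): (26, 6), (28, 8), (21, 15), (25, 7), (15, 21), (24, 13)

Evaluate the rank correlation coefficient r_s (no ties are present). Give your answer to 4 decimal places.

-0.8286

Rank g: 5, 6, 2, 4, 1, 3
Rank h: 1, 3, 5, 2, 6, 4
d = rank(g) − rank(h): 4, 3, -3, 2, -5, -1; Σd² = 64
ρ = 1 − 6Σd² / [n(n²−1)] = 1 − 6×64 / (6×35) = 1 − 384/210 ≈ -0.8286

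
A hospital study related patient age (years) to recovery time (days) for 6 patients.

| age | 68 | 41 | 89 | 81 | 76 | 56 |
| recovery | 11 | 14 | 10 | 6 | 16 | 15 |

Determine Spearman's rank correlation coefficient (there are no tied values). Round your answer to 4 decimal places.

-0.5429

Rank age: 3, 1, 6, 5, 4, 2
Rank recovery: 3, 4, 2, 1, 6, 5
d = rank(age) − rank(recovery): 0, -3, 4, 4, -2, -3; Σd² = 54
ρ = 1 − 6Σd² / [n(n²−1)] = 1 − 6×54 / (6×35) = 1 − 324/210 ≈ -0.5429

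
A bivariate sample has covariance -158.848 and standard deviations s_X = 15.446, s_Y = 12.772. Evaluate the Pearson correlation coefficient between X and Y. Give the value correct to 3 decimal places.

r = Cov(X,Y) / (s_X · s_Y) = -158.848 / (15.446 × 12.772)
  = -158.848 / 197.2763 ≈ -0.805

-0.805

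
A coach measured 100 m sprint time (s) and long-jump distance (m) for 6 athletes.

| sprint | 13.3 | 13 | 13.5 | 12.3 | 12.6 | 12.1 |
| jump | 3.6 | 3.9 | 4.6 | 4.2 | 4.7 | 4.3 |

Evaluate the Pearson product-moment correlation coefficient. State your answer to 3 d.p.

-0.215

n = 6, Σx = 76.8, Σy = 25.3, Σx² = 984.6, Σy² = 107.55, Σxy = 323.59
nΣxy − ΣxΣy = 1941.54 − 1943.04 = -1.5
nΣx² − (Σx)² = 5907.6 − 5898.24 = 9.36; nΣy² − (Σy)² = 645.3 − 640.09 = 5.21
r = -1.5 / √(9.36 × 5.21) = -1.5 / 6.9832 ≈ -0.215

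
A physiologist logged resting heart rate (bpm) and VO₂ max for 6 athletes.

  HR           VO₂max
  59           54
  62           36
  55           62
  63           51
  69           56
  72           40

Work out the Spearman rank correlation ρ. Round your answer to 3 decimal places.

-0.429

Rank HR: 2, 3, 1, 4, 5, 6
Rank VO₂max: 4, 1, 6, 3, 5, 2
d = rank(HR) − rank(VO₂max): -2, 2, -5, 1, 0, 4; Σd² = 50
ρ = 1 − 6Σd² / [n(n²−1)] = 1 − 6×50 / (6×35) = 1 − 300/210 ≈ -0.429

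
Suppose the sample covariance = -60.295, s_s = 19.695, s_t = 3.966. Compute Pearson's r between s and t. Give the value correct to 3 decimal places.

-0.772

r = Cov(s,t) / (s_s · s_t) = -60.295 / (19.695 × 3.966)
  = -60.295 / 78.1104 ≈ -0.772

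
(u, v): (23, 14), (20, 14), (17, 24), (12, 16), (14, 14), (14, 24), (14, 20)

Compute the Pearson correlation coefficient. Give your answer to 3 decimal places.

-0.347

n = 7, Σu = 114, Σv = 126, Σu² = 1950, Σv² = 2396, Σuv = 2014
nΣuv − ΣuΣv = 14098 − 14364 = -266
nΣu² − (Σu)² = 13650 − 12996 = 654; nΣv² − (Σv)² = 16772 − 15876 = 896
r = -266 / √(654 × 896) = -266 / 765.4959 ≈ -0.347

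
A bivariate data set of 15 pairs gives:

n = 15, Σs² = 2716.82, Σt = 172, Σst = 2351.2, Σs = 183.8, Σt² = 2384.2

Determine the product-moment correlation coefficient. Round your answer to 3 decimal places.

r = (nΣst − ΣsΣt) / √[(nΣs² − (Σs)²)(nΣt² − (Σt)²)]
Numerator: 15×2351.2 − 183.8×172 = 3654.4
Denominator: √[(40752.3 − 33782.44)(35763 − 29584)] = √[6969.86 × 6179] = 6562.5273
r = 3654.4 / 6562.5273 ≈ 0.557

0.557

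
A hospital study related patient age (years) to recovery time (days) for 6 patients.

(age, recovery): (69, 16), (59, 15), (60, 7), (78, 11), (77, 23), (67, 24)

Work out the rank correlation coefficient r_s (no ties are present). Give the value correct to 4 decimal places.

0.1429

Rank age: 4, 1, 2, 6, 5, 3
Rank recovery: 4, 3, 1, 2, 5, 6
d = rank(age) − rank(recovery): 0, -2, 1, 4, 0, -3; Σd² = 30
ρ = 1 − 6Σd² / [n(n²−1)] = 1 − 6×30 / (6×35) = 1 − 180/210 ≈ 0.1429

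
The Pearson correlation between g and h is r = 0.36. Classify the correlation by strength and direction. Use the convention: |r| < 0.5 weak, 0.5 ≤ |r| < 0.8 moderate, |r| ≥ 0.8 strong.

weak positive

r = 0.36 > 0 so the relationship is positive.
|r| = 0.36, which falls in the weak range.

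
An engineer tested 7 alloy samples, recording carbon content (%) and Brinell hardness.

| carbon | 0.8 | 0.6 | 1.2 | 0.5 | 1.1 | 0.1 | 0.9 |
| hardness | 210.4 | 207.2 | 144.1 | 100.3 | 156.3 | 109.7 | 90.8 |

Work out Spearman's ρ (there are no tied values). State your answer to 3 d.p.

0.143

Rank carbon: 4, 3, 7, 2, 6, 1, 5
Rank hardness: 7, 6, 4, 2, 5, 3, 1
d = rank(carbon) − rank(hardness): -3, -3, 3, 0, 1, -2, 4; Σd² = 48
ρ = 1 − 6Σd² / [n(n²−1)] = 1 − 6×48 / (7×48) = 1 − 288/336 ≈ 0.143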